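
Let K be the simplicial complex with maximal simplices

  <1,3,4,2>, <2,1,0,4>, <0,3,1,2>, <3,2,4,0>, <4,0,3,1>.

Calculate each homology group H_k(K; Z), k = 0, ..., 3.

Fix the vertex order 0 < 1 < 2 < 3 < 4 and write every simplex with vertices in increasing order. Then dim K = 3 and the simplices of K are:

  0-simplices (5): [0], [1], [2], [3], [4]
  1-simplices (10): [0,1], [0,2], [0,3], [0,4], [1,2], [1,3], [1,4], [2,3], [2,4], [3,4]
  2-simplices (10): [0,1,2], [0,1,3], [0,1,4], [0,2,3], [0,2,4], [0,3,4], [1,2,3], [1,2,4], [1,3,4], [2,3,4]
  3-simplices (5): [0,1,2,3], [0,1,2,4], [0,1,3,4], [0,2,3,4], [1,2,3,4]

giving chain groups C_0 ≅ Z^5, C_1 ≅ Z^10, C_2 ≅ Z^10, C_3 ≅ Z^5.

The boundary map ∂_1: C_1 → C_0 maps an edge to its endpoints' difference, ∂[p,q] = q − p.
As a 5×10 matrix over Z this has rank 4, with invariant factors (1,1,1,1).

The boundary map ∂_2: C_2 → C_1 acts by ∂[p,q,r] = [q,r] − [p,r] + [p,q]. For instance
  ∂[0,2,3] = [2,3] − [0,3] + [0,2],
  ∂[2,3,4] = [3,4] − [2,4] + [2,3].
The 10×10 boundary matrix has rank 6 and Smith normal form diag(1,1,1,1,1,1).

Boundary ∂_3: C_3 → C_2 sends each 3-simplex σ to the alternating sum Σ_i (−1)^i (σ with its i-th vertex removed). For instance
  ∂[0,2,3,4] = [2,3,4] − [0,3,4] + [0,2,4] − [0,2,3],
  ∂[0,1,2,3] = [1,2,3] − [0,2,3] + [0,1,3] − [0,1,2].
As a 10×5 matrix over Z this has rank 4, with invariant factors (1,1,1,1).

From H_k ≅ ker(∂_k) / im(∂_{k+1}) we obtain:

  H_0: rank C_0 − rank ∂_1 = 5 − 4 = 1, and the invariant factors of ∂_1 are all 1, so H_0 = Z.
  H_1: rank ker ∂_1 − rank ∂_2 = (10 − 4) − 6 = 0, and the invariant factors of ∂_2 are all 1, so H_1 = 0.
  H_2: rank ker ∂_2 − rank ∂_3 = (10 − 6) − 4 = 0, and the invariant factors of ∂_3 are all 1, so H_2 = 0.
  H_3: rank ker ∂_3 − rank ∂_4 = (5 − 4) − 0 = 1, and there is no ∂_4, so H_3 = Z.

As a check, the Euler characteristic is 5 − 10 + 10 − 5 = 0, which agrees with 1 − 0 + 0 − 1 = 0.
(K is a triangulation of the 3-sphere S^3.)

H_0 ≅ Z,  H_1 = 0,  H_2 = 0,  H_3 ≅ Z.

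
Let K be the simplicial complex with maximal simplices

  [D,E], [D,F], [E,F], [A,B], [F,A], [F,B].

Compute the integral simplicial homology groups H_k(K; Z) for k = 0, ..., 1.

Order the vertices as A < B < D < E < F. Listing each simplex with vertices in this order, K has dimension 1 with simplices:

  0-simplices (5): A, B, D, E, F
  1-simplices (6): AB, AF, BF, DE, DF, EF

Hence C_0 ≅ Z^5, C_1 ≅ Z^6.

Boundary ∂_1: C_1 → C_0 is given by ∂[p,q] = [q] − [p].
As a 5×6 matrix over Z this has rank 4, with invariant factors (1,1,1,1).

Reading off H_k = ker ∂_k / im ∂_{k+1}:

  H_0: rank C_0 − rank ∂_1 = 5 − 4 = 1, and the invariant factors of ∂_1 are all 1, so H_0 = Z.
  H_1: rank ker ∂_1 − rank ∂_2 = (6 − 4) − 0 = 2, and there is no ∂_2, so H_1 = Z^2.

As a check, the Euler characteristic is 5 − 6 = -1, which agrees with 1 − 2 = -1.

H_0 ≅ Z,  H_1 ≅ Z^2.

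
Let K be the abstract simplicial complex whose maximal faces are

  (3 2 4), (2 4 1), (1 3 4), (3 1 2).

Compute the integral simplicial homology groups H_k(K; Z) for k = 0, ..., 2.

We work with the vertex ordering 1 < 2 < 3 < 4. The simplices of K, each written with vertices in increasing order, are:

  0-simplices (4): [1], [2], [3], [4]
  1-simplices (6): [1,2], [1,3], [1,4], [2,3], [2,4], [3,4]
  2-simplices (4): [1,2,3], [1,2,4], [1,3,4], [2,3,4]

so the chain groups are C_0 ≅ Z^4, C_1 ≅ Z^6, C_2 ≅ Z^4.

The boundary map ∂_1: C_1 → C_0 maps an edge to its endpoints' difference, ∂[p,q] = q − p. For instance
  ∂[1,4] = [4] − [1].
As a 4×6 matrix over Z this has rank 3, with invariant factors (1,1,1).

∂_2: C_2 → C_1 sends each 2-simplex [p,q,r] to [q,r] − [p,r] + [p,q]. For instance
  ∂[2,3,4] = [3,4] − [2,4] + [2,3],
  ∂[1,2,3] = [2,3] − [1,3] + [1,2].
The resulting 6×4 matrix has rank 3, and its Smith normal form has invariant factors (1,1,1).

Reading off H_k = ker ∂_k / im ∂_{k+1}:

  H_0: rank C_0 − rank ∂_1 = 4 − 3 = 1, and the invariant factors of ∂_1 are all 1, so H_0 = Z.
  H_1: rank ker ∂_1 − rank ∂_2 = (6 − 3) − 3 = 0, and the invariant factors of ∂_2 are all 1, so H_1 = 0.
  H_2: rank ker ∂_2 − rank ∂_3 = (4 − 3) − 0 = 1, and there is no ∂_3, so H_2 = Z.

As a check, the Euler characteristic is 4 − 6 + 4 = 2, which agrees with 1 − 0 + 1 = 2.

H_0 ≅ Z,  H_1 = 0,  H_2 ≅ Z.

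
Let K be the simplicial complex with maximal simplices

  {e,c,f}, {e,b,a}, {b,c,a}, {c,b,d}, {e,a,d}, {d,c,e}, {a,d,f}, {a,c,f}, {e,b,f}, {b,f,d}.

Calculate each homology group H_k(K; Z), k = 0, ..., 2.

We work with the vertex ordering a < b < c < d < e < f. The simplices of K, each written with vertices in increasing order, are:

  0-simplices (6): a, b, c, d, e, f
  1-simplices (15): ab, ac, ad, ae, af, bc, bd, be, bf, cd, ce, cf, de, df, ef
  2-simplices (10): abc, abe, acf, ade, adf, bcd, bdf, bef, cde, cef

giving chain groups C_0 ≅ Z^6, C_1 ≅ Z^15, C_2 ≅ Z^10.

∂_1: C_1 → C_0 sends each edge [p,q] (with p < q) to q − p. For instance
  ∂be = e − b.
As a 6×15 matrix over Z this has rank 5, with invariant factors (1,1,1,1,1).

The boundary map ∂_2: C_2 → C_1 sends each 2-simplex [p,q,r] to [q,r] − [p,r] + [p,q]. For instance
  ∂cef = ef − cf + ce,
  ∂cde = de − ce + cd.
This gives a 15×10 integer matrix of rank 10; reducing to Smith normal form yields diagonal entries (1,1,1,1,1,1,1,1,1,2).

From H_k ≅ ker(∂_k) / im(∂_{k+1}) we obtain:

  H_0: rank C_0 − rank ∂_1 = 6 − 5 = 1, and the invariant factors of ∂_1 are all 1, so H_0 ≅ Z.
  H_1: rank ker ∂_1 − rank ∂_2 = (15 − 5) − 10 = 0, and ∂_2 has invariant factor 2 > 1, so H_1 ≅ Z/2Z.
  H_2: rank ker ∂_2 − rank ∂_3 = (10 − 10) − 0 = 0, and there is no ∂_3, so H_2 ≅ 0.

H_0 ≅ Z,  H_1 ≅ Z/2Z,  H_2 = 0.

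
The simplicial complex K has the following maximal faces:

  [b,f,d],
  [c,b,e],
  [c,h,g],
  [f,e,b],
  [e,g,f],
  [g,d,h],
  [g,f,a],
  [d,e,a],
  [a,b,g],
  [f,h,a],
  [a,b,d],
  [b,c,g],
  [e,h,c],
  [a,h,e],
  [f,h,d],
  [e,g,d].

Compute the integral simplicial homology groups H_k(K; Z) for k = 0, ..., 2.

H_0 = Z,  H_1 = Z^2,  H_2 = Z.

K has 8 vertices, 24 edges, 16 triangles.
rank ∂_0 = 0, rank ∂_1 = 7 ⇒ b_0 = 8 − 0 − 7 = 1; all invariant factors of ∂_1 are 1 so no torsion. So H_0 ≅ Z.
rank ∂_1 = 7, rank ∂_2 = 15 ⇒ b_1 = 24 − 7 − 15 = 2; all invariant factors of ∂_2 are 1 so no torsion. So H_1 ≅ Z^2.
rank ∂_2 = 15, rank ∂_3 = 0 ⇒ b_2 = 16 − 15 − 0 = 1. So H_2 ≅ Z.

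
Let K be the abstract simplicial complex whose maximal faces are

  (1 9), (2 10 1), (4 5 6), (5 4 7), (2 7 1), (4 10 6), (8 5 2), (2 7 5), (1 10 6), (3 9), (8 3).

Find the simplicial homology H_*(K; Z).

H_0 = Z,  H_1 = Z^2,  H_2 = 0.

Take the total order 1 < 2 < 3 < 4 < 5 < 6 < 7 < 8 < 9 < 10 on the vertex set. Then K (dimension 2) consists of the simplices:

  0-simplices (10): [1], [2], [3], [4], [5], [6], [7], [8], [9], [10]
  1-simplices (19): [1,2], [1,6], [1,7], [1,9], [1,10], [2,5], [2,7], [2,8], [2,10], [3,8], [3,9], [4,5], [4,6], [4,7], [4,10], [5,6], [5,7], [5,8], [6,10]
  2-simplices (8): [1,2,7], [1,2,10], [1,6,10], [2,5,7], [2,5,8], [4,5,6], [4,5,7], [4,6,10]

giving chain groups C_0 ≅ Z^10, C_1 ≅ Z^19, C_2 ≅ Z^8.

∂_1: C_1 → C_0 is given by ∂[p,q] = [q] − [p]. For instance
  ∂[2,10] = [10] − [2].
The resulting 10×19 matrix has rank 9, and its Smith normal form has invariant factors (1,1,1,1,1,1,1,1,1).

Boundary ∂_2: C_2 → C_1 acts by ∂[p,q,r] = [q,r] − [p,r] + [p,q]. For instance
  ∂[4,5,7] = [5,7] − [4,7] + [4,5],
  ∂[1,6,10] = [6,10] − [1,10] + [1,6].
As a 19×8 matrix over Z this has rank 8, with invariant factors (1,1,1,1,1,1,1,1).

Now H_k = ker ∂_k / im ∂_{k+1}, so:

  H_0: rank C_0 − rank ∂_1 = 10 − 9 = 1, and the invariant factors of ∂_1 are all 1, so H_0 ≅ Z.
  H_1: rank ker ∂_1 − rank ∂_2 = (19 − 9) − 8 = 2, and the invariant factors of ∂_2 are all 1, so H_1 ≅ Z^2.
  H_2: rank ker ∂_2 − rank ∂_3 = (8 − 8) − 0 = 0, and there is no ∂_3, so H_2 ≅ 0.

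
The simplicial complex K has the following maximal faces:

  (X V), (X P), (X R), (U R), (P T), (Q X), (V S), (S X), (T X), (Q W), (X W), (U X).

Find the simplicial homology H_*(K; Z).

H_0 = Z,  H_1 = Z^4.

Take the total order P < Q < R < S < T < U < V < W < X on the vertex set. Then K (dimension 1) consists of the simplices:

  0-simplices (9): P, Q, R, S, T, U, V, W, X
  1-simplices (12): PT, PX, QW, QX, RU, RX, SV, SX, TX, UX, VX, WX

so the chain groups are C_0 ≅ Z^9, C_1 ≅ Z^12.

∂_1: C_1 → C_0 sends each edge [p,q] (with p < q) to q − p.
This gives a 9×12 integer matrix of rank 8; reducing to Smith normal form yields diagonal entries (1,1,1,1,1,1,1,1).

From H_k ≅ ker(∂_k) / im(∂_{k+1}) we obtain:

  H_0: rank C_0 − rank ∂_1 = 9 − 8 = 1, and the invariant factors of ∂_1 are all 1, so H_0 ≅ Z.
  H_1: rank ker ∂_1 − rank ∂_2 = (12 − 8) − 0 = 4, and there is no ∂_2, so H_1 ≅ Z^4.

(K is a triangulation of a wedge of 4 circles.)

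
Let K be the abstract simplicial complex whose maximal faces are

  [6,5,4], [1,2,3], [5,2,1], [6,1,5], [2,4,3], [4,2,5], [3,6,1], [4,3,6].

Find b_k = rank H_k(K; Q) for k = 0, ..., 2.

Order the vertices as 1 < 2 < 3 < 4 < 5 < 6. Listing each simplex with vertices in this order, K has dimension 2 with simplices:

  0-simplices (6): [1], [2], [3], [4], [5], [6]
  1-simplices (12): [1,2], [1,3], [1,5], [1,6], [2,3], [2,4], [2,5], [3,4], [3,6], [4,5], [4,6], [5,6]
  2-simplices (8): [1,2,3], [1,2,5], [1,3,6], [1,5,6], [2,3,4], [2,4,5], [3,4,6], [4,5,6]

so the chain groups are C_0 ≅ Z^6, C_1 ≅ Z^12, C_2 ≅ Z^8.

The boundary map ∂_1: C_1 → C_0 sends each edge [p,q] (with p < q) to q − p.
This gives a 6×12 integer matrix of rank 5; reducing to Smith normal form yields diagonal entries (1,1,1,1,1).

The boundary map ∂_2: C_2 → C_1 acts by ∂[p,q,r] = [q,r] − [p,r] + [p,q]. For instance
  ∂[1,2,5] = [2,5] − [1,5] + [1,2],
  ∂[3,4,6] = [4,6] − [3,6] + [3,4].
The resulting 12×8 matrix has rank 7, and its Smith normal form has invariant factors (1,1,1,1,1,1,1).

Reading off H_k = ker ∂_k / im ∂_{k+1}:

  H_0: rank C_0 − rank ∂_1 = 6 − 5 = 1, and the invariant factors of ∂_1 are all 1, so H_0 = Z.
  H_1: rank ker ∂_1 − rank ∂_2 = (12 − 5) − 7 = 0, and the invariant factors of ∂_2 are all 1, so H_1 = 0.
  H_2: rank ker ∂_2 − rank ∂_3 = (8 − 7) − 0 = 1, and there is no ∂_3, so H_2 = Z.

Hence the Betti numbers are b_0 = 1, b_1 = 0, b_2 = 1.

b_0 = 1, b_1 = 0, b_2 = 1.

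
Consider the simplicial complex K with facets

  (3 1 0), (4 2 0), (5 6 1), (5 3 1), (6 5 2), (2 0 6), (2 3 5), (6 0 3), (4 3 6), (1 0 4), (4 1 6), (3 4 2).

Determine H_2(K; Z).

H_2 = 0.

Order the vertices as 0 < 1 < 2 < 3 < 4 < 5 < 6. Listing each simplex with vertices in this order, K has dimension 2 with simplices:

  0-simplices (7): [0], [1], [2], [3], [4], [5], [6]
  1-simplices (18): [0,1], [0,2], [0,3], [0,4], [0,6], [1,3], [1,4], [1,5], [1,6], [2,3], [2,4], [2,5], [2,6], [3,4], [3,5], [3,6], [4,6], [5,6]
  2-simplices (12): [0,1,3], [0,1,4], [0,2,4], [0,2,6], [0,3,6], [1,3,5], [1,4,6], [1,5,6], [2,3,4], [2,3,5], [2,5,6], [3,4,6]

giving chain groups C_0 ≅ Z^7, C_1 ≅ Z^18, C_2 ≅ Z^12.

The boundary map ∂_1: C_1 → C_0 is given by ∂[p,q] = [q] − [p]. For instance
  ∂[0,4] = [4] − [0].
The resulting 7×18 matrix has rank 6, and its Smith normal form has invariant factors (1,1,1,1,1,1).

Boundary ∂_2: C_2 → C_1 sends each 2-simplex [p,q,r] to [q,r] − [p,r] + [p,q]. For instance
  ∂[2,5,6] = [5,6] − [2,6] + [2,5],
  ∂[1,4,6] = [4,6] − [1,6] + [1,4].
The 18×12 boundary matrix has rank 12 and Smith normal form diag(1,1,1,1,1,1,1,1,1,1,1,2).

Now H_k = ker ∂_k / im ∂_{k+1}, so:

  H_2: rank ker ∂_2 − rank ∂_3 = (12 − 12) − 0 = 0, and there is no ∂_3, so H_2 = 0.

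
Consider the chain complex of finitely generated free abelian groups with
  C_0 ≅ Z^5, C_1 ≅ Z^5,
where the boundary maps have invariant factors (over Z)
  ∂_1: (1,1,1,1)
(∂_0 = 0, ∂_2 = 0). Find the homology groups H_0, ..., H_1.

H_0: b_0 = 5 − 0 − 4 = 1; torsion from ∂_1 factors > 1: none. So H_0 ≅ Z.
H_1: b_1 = 5 − 4 − 0 = 1; torsion from ∂_2 factors > 1: none. So H_1 ≅ Z.

H_0 ≅ Z,  H_1 ≅ Z.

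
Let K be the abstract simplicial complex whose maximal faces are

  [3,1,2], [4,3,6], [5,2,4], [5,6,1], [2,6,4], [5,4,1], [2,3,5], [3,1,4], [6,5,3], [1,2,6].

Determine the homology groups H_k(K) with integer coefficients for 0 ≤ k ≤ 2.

H_0 ≅ Z,  H_1 ≅ Z/2,  H_2 = 0.

We work with the vertex ordering 1 < 2 < 3 < 4 < 5 < 6. The simplices of K, each written with vertices in increasing order, are:

  0-simplices (6): [1], [2], [3], [4], [5], [6]
  1-simplices (15): [1,2], [1,3], [1,4], [1,5], [1,6], [2,3], [2,4], [2,5], [2,6], [3,4], [3,5], [3,6], [4,5], [4,6], [5,6]
  2-simplices (10): [1,2,3], [1,2,6], [1,3,4], [1,4,5], [1,5,6], [2,3,5], [2,4,5], [2,4,6], [3,4,6], [3,5,6]

Hence C_0 ≅ Z^6, C_1 ≅ Z^15, C_2 ≅ Z^10.

The boundary map ∂_1: C_1 → C_0 sends each edge [p,q] (with p < q) to q − p. For instance
  ∂[2,3] = [3] − [2].
The 6×15 boundary matrix has rank 5 and Smith normal form diag(1,1,1,1,1).

∂_2: C_2 → C_1 maps a triangle to the signed sum of its edges. For instance
  ∂[3,5,6] = [5,6] − [3,6] + [3,5],
  ∂[1,4,5] = [4,5] − [1,5] + [1,4].
The 15×10 boundary matrix has rank 10 and Smith normal form diag(1,1,1,1,1,1,1,1,1,2).

Now H_k = ker ∂_k / im ∂_{k+1}, so:

  H_0: rank C_0 − rank ∂_1 = 6 − 5 = 1, and the invariant factors of ∂_1 are all 1, so H_0 = Z.
  H_1: rank ker ∂_1 − rank ∂_2 = (15 − 5) − 10 = 0, and ∂_2 has invariant factor 2 > 1, so H_1 = Z/2.
  H_2: rank ker ∂_2 − rank ∂_3 = (10 − 10) − 0 = 0, and there is no ∂_3, so H_2 = 0.

As a check, the Euler characteristic is 6 − 15 + 10 = 1, which agrees with 1 − 0 + 0 = 1.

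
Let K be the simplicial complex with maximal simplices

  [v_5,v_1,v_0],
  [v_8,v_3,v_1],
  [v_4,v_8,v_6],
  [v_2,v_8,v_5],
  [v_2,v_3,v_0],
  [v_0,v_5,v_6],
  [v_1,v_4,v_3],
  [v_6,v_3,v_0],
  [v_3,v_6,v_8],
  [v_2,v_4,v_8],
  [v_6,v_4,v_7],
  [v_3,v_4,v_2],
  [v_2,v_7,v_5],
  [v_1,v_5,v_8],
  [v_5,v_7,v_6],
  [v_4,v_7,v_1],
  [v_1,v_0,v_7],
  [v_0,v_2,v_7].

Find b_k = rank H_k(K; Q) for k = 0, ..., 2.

b_0 = 1, b_1 = 1, b_2 = 0.

We work with the vertex ordering v_0 < v_1 < v_2 < v_3 < v_4 < v_5 < v_6 < v_7 < v_8. The simplices of K, each written with vertices in increasing order, are:

  0-simplices (9): [v_0], [v_1], [v_2], [v_3], [v_4], [v_5], [v_6], [v_7], [v_8]
  1-simplices (27): (27 of them)
  2-simplices (18): (18 of them)

Hence C_0 ≅ Z^9, C_1 ≅ Z^27, C_2 ≅ Z^18.

Boundary ∂_1: C_1 → C_0 maps an edge to its endpoints' difference, ∂[p,q] = q − p.
This gives a 9×27 integer matrix of rank 8; reducing to Smith normal form yields diagonal entries (1,1,1,1,1,1,1,1).

The boundary map ∂_2: C_2 → C_1 acts by ∂[p,q,r] = [q,r] − [p,r] + [p,q]. For instance
  ∂[v_2,v_5,v_8] = [v_5,v_8] − [v_2,v_8] + [v_2,v_5],
  ∂[v_0,v_2,v_3] = [v_2,v_3] − [v_0,v_3] + [v_0,v_2].
The resulting 27×18 matrix has rank 18, and its Smith normal form has invariant factors (1,1,1,1,1,1,1,1,1,1,1,1,1,1,1,1,1,2).

Reading off H_k = ker ∂_k / im ∂_{k+1}:

  H_0: rank C_0 − rank ∂_1 = 9 − 8 = 1, and the invariant factors of ∂_1 are all 1, so H_0 = Z.
  H_1: rank ker ∂_1 − rank ∂_2 = (27 − 8) − 18 = 1, and ∂_2 has invariant factor 2 > 1, so H_1 = Z ⊕ Z/2.
  H_2: rank ker ∂_2 − rank ∂_3 = (18 − 18) − 0 = 0, and there is no ∂_3, so H_2 = 0.

As a check, the Euler characteristic is 9 − 27 + 18 = 0, which agrees with 1 − 1 + 0 = 0.

Hence the Betti numbers are b_0 = 1, b_1 = 1, b_2 = 0.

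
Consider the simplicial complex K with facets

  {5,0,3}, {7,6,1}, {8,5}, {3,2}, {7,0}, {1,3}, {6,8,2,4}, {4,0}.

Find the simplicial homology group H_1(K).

Order the vertices as 0 < 1 < 2 < 3 < 4 < 5 < 6 < 7 < 8. Listing each simplex with vertices in this order, K has dimension 3 with simplices:

  0-simplices (9): [0], [1], [2], [3], [4], [5], [6], [7], [8]
  1-simplices (17): [0,3], [0,4], [0,5], [0,7], [1,3], [1,6], [1,7], [2,3], [2,4], [2,6], [2,8], [3,5], [4,6], [4,8], [5,8], [6,7], [6,8]
  2-simplices (6): [0,3,5], [1,6,7], [2,4,6], [2,4,8], [2,6,8], [4,6,8]
  3-simplices (1): [2,4,6,8]

Hence C_0 ≅ Z^9, C_1 ≅ Z^17, C_2 ≅ Z^6, C_3 ≅ Z^1.

The boundary map ∂_1: C_1 → C_0 sends each edge [p,q] (with p < q) to q − p.
The 9×17 boundary matrix has rank 8 and Smith normal form diag(1,1,1,1,1,1,1,1).

The boundary map ∂_2: C_2 → C_1 sends each 2-simplex [p,q,r] to [q,r] − [p,r] + [p,q]. For instance
  ∂[2,4,8] = [4,8] − [2,8] + [2,4],
  ∂[2,4,6] = [4,6] − [2,6] + [2,4].
This gives a 17×6 integer matrix of rank 5; reducing to Smith normal form yields diagonal entries (1,1,1,1,1).

∂_3: C_3 → C_2 sends each 3-simplex σ to the alternating sum Σ_i (−1)^i (σ with its i-th vertex removed). For instance
  ∂[2,4,6,8] = [4,6,8] − [2,6,8] + [2,4,8] − [2,4,6].
This gives a 6×1 integer matrix of rank 1; reducing to Smith normal form yields diagonal entries (1).

Now H_k = ker ∂_k / im ∂_{k+1}, so:

  H_1: rank ker ∂_1 − rank ∂_2 = (17 − 8) − 5 = 4, and the invariant factors of ∂_2 are all 1, so H_1 = Z^4.

H_1 = Z^4.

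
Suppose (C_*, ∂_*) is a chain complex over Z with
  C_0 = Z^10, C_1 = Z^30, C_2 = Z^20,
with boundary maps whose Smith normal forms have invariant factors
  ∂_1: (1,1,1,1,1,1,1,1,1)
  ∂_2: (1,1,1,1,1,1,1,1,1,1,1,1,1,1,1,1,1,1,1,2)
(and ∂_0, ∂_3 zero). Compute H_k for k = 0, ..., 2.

H_0 ≅ Z,  H_1 ≅ Z × Z/2,  H_2 = 0.

H_0: b_0 = 10 − 0 − 9 = 1; torsion from ∂_1 factors > 1: none. So H_0 ≅ Z.
H_1: b_1 = 30 − 9 − 20 = 1; torsion from ∂_2 factors > 1: [2]. So H_1 ≅ Z × Z/2.
H_2: b_2 = 20 − 20 − 0 = 0; torsion from ∂_3 factors > 1: none. So H_2 ≅ 0.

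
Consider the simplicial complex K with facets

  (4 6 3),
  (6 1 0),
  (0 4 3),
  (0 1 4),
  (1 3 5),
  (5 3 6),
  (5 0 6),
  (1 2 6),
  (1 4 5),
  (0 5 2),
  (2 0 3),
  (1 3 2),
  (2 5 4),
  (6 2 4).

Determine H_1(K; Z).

H_1 ≅ Z^2.

We work with the vertex ordering 0 < 1 < 2 < 3 < 4 < 5 < 6. The simplices of K, each written with vertices in increasing order, are:

  0-simplices (7): [0], [1], [2], [3], [4], [5], [6]
  1-simplices (21): [0,1], [0,2], [0,3], [0,4], [0,5], [0,6], [1,2], [1,3], [1,4], [1,5], [1,6], [2,3], [2,4], [2,5], [2,6], [3,4], [3,5], [3,6], [4,5], [4,6], [5,6]
  2-simplices (14): [0,1,4], [0,1,6], [0,2,3], [0,2,5], [0,3,4], [0,5,6], [1,2,3], [1,2,6], [1,3,5], [1,4,5], [2,4,5], [2,4,6], [3,4,6], [3,5,6]

Hence C_0 ≅ Z^7, C_1 ≅ Z^21, C_2 ≅ Z^14.

∂_1: C_1 → C_0 sends each edge [p,q] (with p < q) to q − p.
The resulting 7×21 matrix has rank 6, and its Smith normal form has invariant factors (1,1,1,1,1,1).

Boundary ∂_2: C_2 → C_1 acts by ∂[p,q,r] = [q,r] − [p,r] + [p,q]. For instance
  ∂[0,2,5] = [2,5] − [0,5] + [0,2],
  ∂[0,1,4] = [1,4] − [0,4] + [0,1].
As a 21×14 matrix over Z this has rank 13, with invariant factors (1,1,1,1,1,1,1,1,1,1,1,1,1).

Computing H_k = (kernel of ∂_k) / (image of ∂_{k+1}):

  H_1: rank ker ∂_1 − rank ∂_2 = (21 − 6) − 13 = 2, and the invariant factors of ∂_2 are all 1, so H_1 ≅ Z^2.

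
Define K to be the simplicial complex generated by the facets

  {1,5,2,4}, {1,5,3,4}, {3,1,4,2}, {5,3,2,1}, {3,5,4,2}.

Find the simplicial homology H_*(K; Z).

K has 5 vertices, 10 edges, 10 triangles, 5 3-simplices.
rank ∂_0 = 0, rank ∂_1 = 4 ⇒ b_0 = 5 − 0 − 4 = 1; all invariant factors of ∂_1 are 1 so no torsion. So H_0 = Z.
rank ∂_1 = 4, rank ∂_2 = 6 ⇒ b_1 = 10 − 4 − 6 = 0; all invariant factors of ∂_2 are 1 so no torsion. So H_1 = 0.
rank ∂_2 = 6, rank ∂_3 = 4 ⇒ b_2 = 10 − 6 − 4 = 0; all invariant factors of ∂_3 are 1 so no torsion. So H_2 = 0.
rank ∂_3 = 4, rank ∂_4 = 0 ⇒ b_3 = 5 − 4 − 0 = 1. So H_3 = Z.

H_0 ≅ Z,  H_1 = 0,  H_2 = 0,  H_3 ≅ Z.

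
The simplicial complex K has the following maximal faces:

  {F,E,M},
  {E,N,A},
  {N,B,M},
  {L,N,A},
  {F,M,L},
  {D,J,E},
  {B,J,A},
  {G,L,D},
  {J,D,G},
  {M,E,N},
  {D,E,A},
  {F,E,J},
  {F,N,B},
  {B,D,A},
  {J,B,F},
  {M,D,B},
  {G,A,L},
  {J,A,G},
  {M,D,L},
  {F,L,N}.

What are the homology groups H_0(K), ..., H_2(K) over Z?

H_0 = Z,  H_1 = Z ⊕ Z/2Z,  H_2 = 0.

We work with the vertex ordering A < B < D < E < F < G < J < L < M < N. The simplices of K, each written with vertices in increasing order, are:

  0-simplices (10): A, B, D, E, F, G, J, L, M, N
  1-simplices (30): AB, AD, AE, AG, AJ, AL, AN, BD, BF, BJ, BM, BN, DE, DG, DJ, DL, DM, EF, EJ, EM, EN, FJ, FL, FM, FN, GJ, GL, LM, LN, MN
  2-simplices (20): ABD, ABJ, ADE, AEN, AGJ, AGL, ALN, BDM, BFJ, BFN, BMN, DEJ, DGJ, DGL, DLM, EFJ, EFM, EMN, FLM, FLN

so the chain groups are C_0 ≅ Z^10, C_1 ≅ Z^30, C_2 ≅ Z^20.

Boundary ∂_1: C_1 → C_0 is given by ∂[p,q] = [q] − [p].
As a 10×30 matrix over Z this has rank 9, with invariant factors (1,1,1,1,1,1,1,1,1).

The boundary map ∂_2: C_2 → C_1 acts by ∂[p,q,r] = [q,r] − [p,r] + [p,q]. For instance
  ∂ALN = LN − AN + AL,
  ∂DLM = LM − DM + DL.
The resulting 30×20 matrix has rank 20, and its Smith normal form has invariant factors (1,1,1,1,1,1,1,1,1,1,1,1,1,1,1,1,1,1,1,2).

Reading off H_k = ker ∂_k / im ∂_{k+1}:

  H_0: rank C_0 − rank ∂_1 = 10 − 9 = 1, and the invariant factors of ∂_1 are all 1, so H_0 ≅ Z.
  H_1: rank ker ∂_1 − rank ∂_2 = (30 − 9) − 20 = 1, and ∂_2 has invariant factor 2 > 1, so H_1 ≅ Z ⊕ Z/2Z.
  H_2: rank ker ∂_2 − rank ∂_3 = (20 − 20) − 0 = 0, and there is no ∂_3, so H_2 ≅ 0.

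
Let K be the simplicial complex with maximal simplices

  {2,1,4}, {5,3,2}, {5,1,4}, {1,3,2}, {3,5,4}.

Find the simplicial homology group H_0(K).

Order the vertices as 1 < 2 < 3 < 4 < 5. Listing each simplex with vertices in this order, K has dimension 2 with simplices:

  0-simplices (5): [1], [2], [3], [4], [5]
  1-simplices (10): [1,2], [1,3], [1,4], [1,5], [2,3], [2,4], [2,5], [3,4], [3,5], [4,5]
  2-simplices (5): [1,2,3], [1,2,4], [1,4,5], [2,3,5], [3,4,5]

Hence C_0 ≅ Z^5, C_1 ≅ Z^10, C_2 ≅ Z^5.

The boundary map ∂_1: C_1 → C_0 maps an edge to its endpoints' difference, ∂[p,q] = q − p. For instance
  ∂[1,2] = [2] − [1].
As a 5×10 matrix over Z this has rank 4, with invariant factors (1,1,1,1).

∂_2: C_2 → C_1 sends each 2-simplex [p,q,r] to [q,r] − [p,r] + [p,q]. For instance
  ∂[2,3,5] = [3,5] − [2,5] + [2,3],
  ∂[1,2,3] = [2,3] − [1,3] + [1,2].
As a 10×5 matrix over Z this has rank 5, with invariant factors (1,1,1,1,1).

Computing H_k = (kernel of ∂_k) / (image of ∂_{k+1}):

  H_0: rank C_0 − rank ∂_1 = 5 − 4 = 1, and the invariant factors of ∂_1 are all 1, so H_0 ≅ Z.

H_0 = Z.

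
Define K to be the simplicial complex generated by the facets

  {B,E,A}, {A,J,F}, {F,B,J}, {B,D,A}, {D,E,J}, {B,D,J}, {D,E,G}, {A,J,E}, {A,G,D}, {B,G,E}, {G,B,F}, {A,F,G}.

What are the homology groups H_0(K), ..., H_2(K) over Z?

H_0 ≅ Z,  H_1 ≅ Z_2,  H_2 = 0.

Order the vertices as A < B < D < E < F < G < J. Listing each simplex with vertices in this order, K has dimension 2 with simplices:

  0-simplices (7): A, B, D, E, F, G, J
  1-simplices (18): AB, AD, AE, AF, AG, AJ, BD, BE, BF, BG, BJ, DE, DG, DJ, EG, EJ, FG, FJ
  2-simplices (12): ABD, ABE, ADG, AEJ, AFG, AFJ, BDJ, BEG, BFG, BFJ, DEG, DEJ

so the chain groups are C_0 ≅ Z^7, C_1 ≅ Z^18, C_2 ≅ Z^12.

The boundary map ∂_1: C_1 → C_0 maps an edge to its endpoints' difference, ∂[p,q] = q − p. For instance
  ∂DE = E − D.
This gives a 7×18 integer matrix of rank 6; reducing to Smith normal form yields diagonal entries (1,1,1,1,1,1).

∂_2: C_2 → C_1 acts by ∂[p,q,r] = [q,r] − [p,r] + [p,q]. For instance
  ∂BEG = EG − BG + BE,
  ∂AEJ = EJ − AJ + AE.
This gives a 18×12 integer matrix of rank 12; reducing to Smith normal form yields diagonal entries (1,1,1,1,1,1,1,1,1,1,1,2).

Now H_k = ker ∂_k / im ∂_{k+1}, so:

  H_0: rank C_0 − rank ∂_1 = 7 − 6 = 1, and the invariant factors of ∂_1 are all 1, so H_0 ≅ Z.
  H_1: rank ker ∂_1 − rank ∂_2 = (18 − 6) − 12 = 0, and ∂_2 has invariant factor 2 > 1, so H_1 ≅ Z_2.
  H_2: rank ker ∂_2 − rank ∂_3 = (12 − 12) − 0 = 0, and there is no ∂_3, so H_2 ≅ 0.

(K is a triangulation of the real projective plane RP^2.)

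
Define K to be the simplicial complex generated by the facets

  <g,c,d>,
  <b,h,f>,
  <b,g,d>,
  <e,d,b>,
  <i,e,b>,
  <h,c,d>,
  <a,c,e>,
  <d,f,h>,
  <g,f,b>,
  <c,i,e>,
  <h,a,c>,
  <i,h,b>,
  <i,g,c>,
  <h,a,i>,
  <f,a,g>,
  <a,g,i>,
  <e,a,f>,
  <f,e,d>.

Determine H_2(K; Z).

H_2 ≅ 0.

Take the total order a < b < c < d < e < f < g < h < i on the vertex set. Then K (dimension 2) consists of the simplices:

  0-simplices (9): a, b, c, d, e, f, g, h, i
  1-simplices (27): ac, ae, af, ag, ah, ai, bd, be, bf, bg, bh, bi, cd, ce, cg, ch, ci, de, df, dg, dh, ef, ei, fg, fh, gi, hi
  2-simplices (18): ace, ach, aef, afg, agi, ahi, bde, bdg, bei, bfg, bfh, bhi, cdg, cdh, cei, cgi, def, dfh

giving chain groups C_0 ≅ Z^9, C_1 ≅ Z^27, C_2 ≅ Z^18.

Boundary ∂_1: C_1 → C_0 sends each edge [p,q] (with p < q) to q − p.
The 9×27 boundary matrix has rank 8 and Smith normal form diag(1,1,1,1,1,1,1,1).

∂_2: C_2 → C_1 sends each 2-simplex [p,q,r] to [q,r] − [p,r] + [p,q]. For instance
  ∂bfg = fg − bg + bf,
  ∂bhi = hi − bi + bh.
The resulting 27×18 matrix has rank 18, and its Smith normal form has invariant factors (1,1,1,1,1,1,1,1,1,1,1,1,1,1,1,1,1,2).

From H_k ≅ ker(∂_k) / im(∂_{k+1}) we obtain:

  H_2: rank ker ∂_2 − rank ∂_3 = (18 − 18) − 0 = 0, and there is no ∂_3, so H_2 = 0.

(K is a triangulation of the Klein bottle.)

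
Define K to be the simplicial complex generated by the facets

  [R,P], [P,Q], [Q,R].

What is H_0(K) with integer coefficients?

Take the total order P < Q < R on the vertex set. Then K (dimension 1) consists of the simplices:

  0-simplices (3): P, Q, R
  1-simplices (3): PQ, PR, QR

so the chain groups are C_0 ≅ Z^3, C_1 ≅ Z^3.

The boundary map ∂_1: C_1 → C_0 is given by ∂[p,q] = [q] − [p]. For instance
  ∂PR = R − P.
As a 3×3 matrix over Z this has rank 2, with invariant factors (1,1).

Computing H_k = (kernel of ∂_k) / (image of ∂_{k+1}):

  H_0: rank C_0 − rank ∂_1 = 3 − 2 = 1, and the invariant factors of ∂_1 are all 1, so H_0 ≅ Z.

(K is a triangulation of the circle S^1.)

H_0 = Z.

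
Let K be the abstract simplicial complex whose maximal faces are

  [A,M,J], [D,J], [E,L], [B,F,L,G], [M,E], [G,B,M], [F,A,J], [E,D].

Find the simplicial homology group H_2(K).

Take the total order A < B < D < E < F < G < J < L < M on the vertex set. Then K (dimension 3) consists of the simplices:

  0-simplices (9): A, B, D, E, F, G, J, L, M
  1-simplices (17): AF, AJ, AM, BF, BG, BL, BM, DE, DJ, EL, EM, FG, FJ, FL, GL, GM, JM
  2-simplices (7): AFJ, AJM, BFG, BFL, BGL, BGM, FGL
  3-simplices (1): BFGL

so the chain groups are C_0 ≅ Z^9, C_1 ≅ Z^17, C_2 ≅ Z^7, C_3 ≅ Z^1.

∂_1: C_1 → C_0 is given by ∂[p,q] = [q] − [p].
This gives a 9×17 integer matrix of rank 8; reducing to Smith normal form yields diagonal entries (1,1,1,1,1,1,1,1).

∂_2: C_2 → C_1 sends each 2-simplex [p,q,r] to [q,r] − [p,r] + [p,q]. For instance
  ∂FGL = GL − FL + FG,
  ∂AFJ = FJ − AJ + AF.
The 17×7 boundary matrix has rank 6 and Smith normal form diag(1,1,1,1,1,1).

The boundary map ∂_3: C_3 → C_2 sends each 3-simplex σ to the alternating sum Σ_i (−1)^i (σ with its i-th vertex removed). For instance
  ∂BFGL = FGL − BGL + BFL − BFG.
As a 7×1 matrix over Z this has rank 1, with invariant factors (1).

Reading off H_k = ker ∂_k / im ∂_{k+1}:

  H_2: rank ker ∂_2 − rank ∂_3 = (7 − 6) − 1 = 0, and the invariant factors of ∂_3 are all 1, so H_2 ≅ 0.

H_2 = 0.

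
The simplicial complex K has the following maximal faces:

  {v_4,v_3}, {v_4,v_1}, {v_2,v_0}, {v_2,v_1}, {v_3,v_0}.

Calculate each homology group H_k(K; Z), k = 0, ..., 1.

H_0 ≅ Z,  H_1 ≅ Z.

Fix the vertex order v_0 < v_1 < v_2 < v_3 < v_4 and write every simplex with vertices in increasing order. Then dim K = 1 and the simplices of K are:

  0-simplices (5): [v_0], [v_1], [v_2], [v_3], [v_4]
  1-simplices (5): [v_0,v_2], [v_0,v_3], [v_1,v_2], [v_1,v_4], [v_3,v_4]

Hence C_0 ≅ Z^5, C_1 ≅ Z^5.

∂_1: C_1 → C_0 maps an edge to its endpoints' difference, ∂[p,q] = q − p.
This gives a 5×5 integer matrix of rank 4; reducing to Smith normal form yields diagonal entries (1,1,1,1).

Now H_k = ker ∂_k / im ∂_{k+1}, so:

  H_0: rank C_0 − rank ∂_1 = 5 − 4 = 1, and the invariant factors of ∂_1 are all 1, so H_0 = Z.
  H_1: rank ker ∂_1 − rank ∂_2 = (5 − 4) − 0 = 1, and there is no ∂_2, so H_1 = Z.

As a check, the Euler characteristic is 5 − 5 = 0, which agrees with 1 − 1 = 0.
(K is a triangulation of the circle S^1.)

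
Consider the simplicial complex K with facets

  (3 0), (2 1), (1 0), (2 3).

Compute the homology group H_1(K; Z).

H_1 = Z.

Take the total order 0 < 1 < 2 < 3 on the vertex set. Then K (dimension 1) consists of the simplices:

  0-simplices (4): [0], [1], [2], [3]
  1-simplices (4): [0,1], [0,3], [1,2], [2,3]

giving chain groups C_0 ≅ Z^4, C_1 ≅ Z^4.

∂_1: C_1 → C_0 sends each edge [p,q] (with p < q) to q − p.
The 4×4 boundary matrix has rank 3 and Smith normal form diag(1,1,1).

Computing H_k = (kernel of ∂_k) / (image of ∂_{k+1}):

  H_1: rank ker ∂_1 − rank ∂_2 = (4 − 3) − 0 = 1, and there is no ∂_2, so H_1 ≅ Z.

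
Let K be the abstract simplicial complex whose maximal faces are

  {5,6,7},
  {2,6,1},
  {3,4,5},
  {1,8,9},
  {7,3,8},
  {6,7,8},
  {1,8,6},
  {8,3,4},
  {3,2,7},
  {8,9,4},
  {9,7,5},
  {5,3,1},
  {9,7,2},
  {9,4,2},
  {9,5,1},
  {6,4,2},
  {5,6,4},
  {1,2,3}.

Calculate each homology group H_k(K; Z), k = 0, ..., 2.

Fix the vertex order 1 < 2 < 3 < 4 < 5 < 6 < 7 < 8 < 9 and write every simplex with vertices in increasing order. Then dim K = 2 and the simplices of K are:

  0-simplices (9): [1], [2], [3], [4], [5], [6], [7], [8], [9]
  1-simplices (27): (27 of them)
  2-simplices (18): [1,2,3], [1,2,6], [1,3,5], [1,5,9], [1,6,8], [1,8,9], [2,3,7], [2,4,6], [2,4,9], [2,7,9], [3,4,5], [3,4,8], [3,7,8], [4,5,6], [4,8,9], [5,6,7], [5,7,9], [6,7,8]

so the chain groups are C_0 ≅ Z^9, C_1 ≅ Z^27, C_2 ≅ Z^18.

The boundary map ∂_1: C_1 → C_0 sends each edge [p,q] (with p < q) to q − p.
As a 9×27 matrix over Z this has rank 8, with invariant factors (1,1,1,1,1,1,1,1).

The boundary map ∂_2: C_2 → C_1 sends each 2-simplex [p,q,r] to [q,r] − [p,r] + [p,q]. For instance
  ∂[2,4,9] = [4,9] − [2,9] + [2,4],
  ∂[1,6,8] = [6,8] − [1,8] + [1,6].
This gives a 27×18 integer matrix of rank 17; reducing to Smith normal form yields diagonal entries (1,1,1,1,1,1,1,1,1,1,1,1,1,1,1,1,1).

Computing H_k = (kernel of ∂_k) / (image of ∂_{k+1}):

  H_0: rank C_0 − rank ∂_1 = 9 − 8 = 1, and the invariant factors of ∂_1 are all 1, so H_0 = Z.
  H_1: rank ker ∂_1 − rank ∂_2 = (27 − 8) − 17 = 2, and the invariant factors of ∂_2 are all 1, so H_1 = Z^2.
  H_2: rank ker ∂_2 − rank ∂_3 = (18 − 17) − 0 = 1, and there is no ∂_3, so H_2 = Z.

(K is a triangulation of the torus T^2.)

H_0 = Z,  H_1 = Z^2,  H_2 = Z.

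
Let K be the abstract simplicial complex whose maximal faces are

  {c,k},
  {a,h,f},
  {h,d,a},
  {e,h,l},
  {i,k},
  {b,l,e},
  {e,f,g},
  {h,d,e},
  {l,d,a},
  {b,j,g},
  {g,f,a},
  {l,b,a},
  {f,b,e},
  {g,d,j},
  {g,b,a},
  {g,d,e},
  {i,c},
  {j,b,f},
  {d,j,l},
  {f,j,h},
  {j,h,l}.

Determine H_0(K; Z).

H_0 ≅ Z^2.

Take the total order a < b < c < d < e < f < g < h < i < j < k < l on the vertex set. Then K (dimension 2) consists of the simplices:

  0-simplices (12): a, b, c, d, e, f, g, h, i, j, k, l
  1-simplices (30): ab, ad, af, ag, ah, al, be, bf, bg, bj, bl, ci, ck, de, dg, dh, dj, dl, ef, eg, eh, el, fg, fh, fj, gj, hj, hl, ik, jl
  2-simplices (18): abg, abl, adh, adl, afg, afh, bef, bel, bfj, bgj, deg, deh, dgj, djl, efg, ehl, fhj, hjl

so the chain groups are C_0 ≅ Z^12, C_1 ≅ Z^30, C_2 ≅ Z^18.

∂_1: C_1 → C_0 is given by ∂[p,q] = [q] − [p]. For instance
  ∂eg = g − e.
The 12×30 boundary matrix has rank 10 and Smith normal form diag(1,1,1,1,1,1,1,1,1,1).

∂_2: C_2 → C_1 maps a triangle to the signed sum of its edges. For instance
  ∂bef = ef − bf + be,
  ∂adl = dl − al + ad.
This gives a 30×18 integer matrix of rank 18; reducing to Smith normal form yields diagonal entries (1,1,1,1,1,1,1,1,1,1,1,1,1,1,1,1,1,2).

Computing H_k = (kernel of ∂_k) / (image of ∂_{k+1}):

  H_0: rank C_0 − rank ∂_1 = 12 − 10 = 2, and the invariant factors of ∂_1 are all 1, so H_0 = Z^2.

(K is a triangulation of the disjoint union of the circle S^1 and the Klein bottle.)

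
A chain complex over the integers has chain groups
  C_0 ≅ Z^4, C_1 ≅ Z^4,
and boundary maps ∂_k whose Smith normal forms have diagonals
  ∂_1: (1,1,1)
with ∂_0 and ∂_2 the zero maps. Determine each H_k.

H_0: b_0 = 4 − 0 − 3 = 1; torsion from ∂_1 factors > 1: none. So H_0 = Z.
H_1: b_1 = 4 − 3 − 0 = 1; torsion from ∂_2 factors > 1: none. So H_1 = Z.

H_0 = Z,  H_1 = Z.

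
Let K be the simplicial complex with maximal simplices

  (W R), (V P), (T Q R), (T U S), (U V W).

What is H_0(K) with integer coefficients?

H_0 ≅ Z.

K has 8 vertices, 11 edges, 3 triangles.
rank ∂_0 = 0, rank ∂_1 = 7 ⇒ b_0 = 8 − 0 − 7 = 1; all invariant factors of ∂_1 are 1 so no torsion. So H_0 = Z.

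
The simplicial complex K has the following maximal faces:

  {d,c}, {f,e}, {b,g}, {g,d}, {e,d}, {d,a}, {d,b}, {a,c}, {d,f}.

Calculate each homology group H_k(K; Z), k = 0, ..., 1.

Order the vertices as a < b < c < d < e < f < g. Listing each simplex with vertices in this order, K has dimension 1 with simplices:

  0-simplices (7): a, b, c, d, e, f, g
  1-simplices (9): ac, ad, bd, bg, cd, de, df, dg, ef

giving chain groups C_0 ≅ Z^7, C_1 ≅ Z^9.

Boundary ∂_1: C_1 → C_0 sends each edge [p,q] (with p < q) to q − p. For instance
  ∂cd = d − c.
The 7×9 boundary matrix has rank 6 and Smith normal form diag(1,1,1,1,1,1).

Computing H_k = (kernel of ∂_k) / (image of ∂_{k+1}):

  H_0: rank C_0 − rank ∂_1 = 7 − 6 = 1, and the invariant factors of ∂_1 are all 1, so H_0 = Z.
  H_1: rank ker ∂_1 − rank ∂_2 = (9 − 6) − 0 = 3, and there is no ∂_2, so H_1 = Z^3.

As a check, the Euler characteristic is 7 − 9 = -2, which agrees with 1 − 3 = -2.
(K is a triangulation of a wedge of 3 circles.)

H_0 = Z,  H_1 = Z^3.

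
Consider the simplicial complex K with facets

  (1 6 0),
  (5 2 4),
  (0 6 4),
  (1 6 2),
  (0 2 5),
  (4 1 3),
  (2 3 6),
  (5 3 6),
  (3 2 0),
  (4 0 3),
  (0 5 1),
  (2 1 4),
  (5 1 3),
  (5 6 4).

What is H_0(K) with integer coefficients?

Take the total order 0 < 1 < 2 < 3 < 4 < 5 < 6 on the vertex set. Then K (dimension 2) consists of the simplices:

  0-simplices (7): [0], [1], [2], [3], [4], [5], [6]
  1-simplices (21): [0,1], [0,2], [0,3], [0,4], [0,5], [0,6], [1,2], [1,3], [1,4], [1,5], [1,6], [2,3], [2,4], [2,5], [2,6], [3,4], [3,5], [3,6], [4,5], [4,6], [5,6]
  2-simplices (14): [0,1,5], [0,1,6], [0,2,3], [0,2,5], [0,3,4], [0,4,6], [1,2,4], [1,2,6], [1,3,4], [1,3,5], [2,3,6], [2,4,5], [3,5,6], [4,5,6]

giving chain groups C_0 ≅ Z^7, C_1 ≅ Z^21, C_2 ≅ Z^14.

The boundary map ∂_1: C_1 → C_0 is given by ∂[p,q] = [q] − [p].
The 7×21 boundary matrix has rank 6 and Smith normal form diag(1,1,1,1,1,1).

∂_2: C_2 → C_1 maps a triangle to the signed sum of its edges. For instance
  ∂[2,4,5] = [4,5] − [2,5] + [2,4],
  ∂[3,5,6] = [5,6] − [3,6] + [3,5].
The resulting 21×14 matrix has rank 13, and its Smith normal form has invariant factors (1,1,1,1,1,1,1,1,1,1,1,1,1).

Reading off H_k = ker ∂_k / im ∂_{k+1}:

  H_0: rank C_0 − rank ∂_1 = 7 − 6 = 1, and the invariant factors of ∂_1 are all 1, so H_0 ≅ Z.

H_0 ≅ Z.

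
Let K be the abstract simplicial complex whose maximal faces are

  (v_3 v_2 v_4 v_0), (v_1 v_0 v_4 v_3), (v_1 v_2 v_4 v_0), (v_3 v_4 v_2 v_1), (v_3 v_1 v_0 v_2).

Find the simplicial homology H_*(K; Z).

Take the total order v_0 < v_1 < v_2 < v_3 < v_4 on the vertex set. Then K (dimension 3) consists of the simplices:

  0-simplices (5): [v_0], [v_1], [v_2], [v_3], [v_4]
  1-simplices (10): [v_0,v_1], [v_0,v_2], [v_0,v_3], [v_0,v_4], [v_1,v_2], [v_1,v_3], [v_1,v_4], [v_2,v_3], [v_2,v_4], [v_3,v_4]
  2-simplices (10): [v_0,v_1,v_2], [v_0,v_1,v_3], [v_0,v_1,v_4], [v_0,v_2,v_3], [v_0,v_2,v_4], [v_0,v_3,v_4], [v_1,v_2,v_3], [v_1,v_2,v_4], [v_1,v_3,v_4], [v_2,v_3,v_4]
  3-simplices (5): [v_0,v_1,v_2,v_3], [v_0,v_1,v_2,v_4], [v_0,v_1,v_3,v_4], [v_0,v_2,v_3,v_4], [v_1,v_2,v_3,v_4]

giving chain groups C_0 ≅ Z^5, C_1 ≅ Z^10, C_2 ≅ Z^10, C_3 ≅ Z^5.

∂_1: C_1 → C_0 is given by ∂[p,q] = [q] − [p].
This gives a 5×10 integer matrix of rank 4; reducing to Smith normal form yields diagonal entries (1,1,1,1).

The boundary map ∂_2: C_2 → C_1 sends each 2-simplex [p,q,r] to [q,r] − [p,r] + [p,q]. For instance
  ∂[v_0,v_1,v_4] = [v_1,v_4] − [v_0,v_4] + [v_0,v_1],
  ∂[v_0,v_2,v_3] = [v_2,v_3] − [v_0,v_3] + [v_0,v_2].
The resulting 10×10 matrix has rank 6, and its Smith normal form has invariant factors (1,1,1,1,1,1).

Boundary ∂_3: C_3 → C_2 sends each 3-simplex σ to the alternating sum Σ_i (−1)^i (σ with its i-th vertex removed). For instance
  ∂[v_0,v_1,v_2,v_3] = [v_1,v_2,v_3] − [v_0,v_2,v_3] + [v_0,v_1,v_3] − [v_0,v_1,v_2],
  ∂[v_0,v_1,v_3,v_4] = [v_1,v_3,v_4] − [v_0,v_3,v_4] + [v_0,v_1,v_4] − [v_0,v_1,v_3].
This gives a 10×5 integer matrix of rank 4; reducing to Smith normal form yields diagonal entries (1,1,1,1).

From H_k ≅ ker(∂_k) / im(∂_{k+1}) we obtain:

  H_0: rank C_0 − rank ∂_1 = 5 − 4 = 1, and the invariant factors of ∂_1 are all 1, so H_0 = Z.
  H_1: rank ker ∂_1 − rank ∂_2 = (10 − 4) − 6 = 0, and the invariant factors of ∂_2 are all 1, so H_1 = 0.
  H_2: rank ker ∂_2 − rank ∂_3 = (10 − 6) − 4 = 0, and the invariant factors of ∂_3 are all 1, so H_2 = 0.
  H_3: rank ker ∂_3 − rank ∂_4 = (5 − 4) − 0 = 1, and there is no ∂_4, so H_3 = Z.

As a check, the Euler characteristic is 5 − 10 + 10 − 5 = 0, which agrees with 1 − 0 + 0 − 1 = 0.

H_0 ≅ Z,  H_1 = 0,  H_2 = 0,  H_3 ≅ Z.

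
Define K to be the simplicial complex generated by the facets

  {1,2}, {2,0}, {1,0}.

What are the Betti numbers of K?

Fix the vertex order 0 < 1 < 2 and write every simplex with vertices in increasing order. Then dim K = 1 and the simplices of K are:

  0-simplices (3): [0], [1], [2]
  1-simplices (3): [0,1], [0,2], [1,2]

so the chain groups are C_0 ≅ Z^3, C_1 ≅ Z^3.

The boundary map ∂_1: C_1 → C_0 maps an edge to its endpoints' difference, ∂[p,q] = q − p. For instance
  ∂[0,2] = [2] − [0].
As a 3×3 matrix over Z this has rank 2, with invariant factors (1,1).

Reading off H_k = ker ∂_k / im ∂_{k+1}:

  H_0: rank C_0 − rank ∂_1 = 3 − 2 = 1, and the invariant factors of ∂_1 are all 1, so H_0 ≅ Z.
  H_1: rank ker ∂_1 − rank ∂_2 = (3 − 2) − 0 = 1, and there is no ∂_2, so H_1 ≅ Z.

Hence the Betti numbers are b_0 = 1, b_1 = 1.

b_0 = 1, b_1 = 1.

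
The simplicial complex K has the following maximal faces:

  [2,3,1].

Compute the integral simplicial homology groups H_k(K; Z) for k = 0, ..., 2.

H_0 ≅ Z,  H_1 = 0,  H_2 = 0.

Take the total order 1 < 2 < 3 on the vertex set. Then K (dimension 2) consists of the simplices:

  0-simplices (3): [1], [2], [3]
  1-simplices (3): [1,2], [1,3], [2,3]
  2-simplices (1): [1,2,3]

Hence C_0 ≅ Z^3, C_1 ≅ Z^3, C_2 ≅ Z^1.

The boundary map ∂_1: C_1 → C_0 sends each edge [p,q] (with p < q) to q − p. For instance
  ∂[1,2] = [2] − [1].
The 3×3 boundary matrix has rank 2 and Smith normal form diag(1,1).

Boundary ∂_2: C_2 → C_1 maps a triangle to the signed sum of its edges. For instance
  ∂[1,2,3] = [2,3] − [1,3] + [1,2].
The 3×1 boundary matrix has rank 1 and Smith normal form diag(1).

Now H_k = ker ∂_k / im ∂_{k+1}, so:

  H_0: rank C_0 − rank ∂_1 = 3 − 2 = 1, and the invariant factors of ∂_1 are all 1, so H_0 = Z.
  H_1: rank ker ∂_1 − rank ∂_2 = (3 − 2) − 1 = 0, and the invariant factors of ∂_2 are all 1, so H_1 = 0.
  H_2: rank ker ∂_2 − rank ∂_3 = (1 − 1) − 0 = 0, and there is no ∂_3, so H_2 = 0.

(K is a triangulation of the 2-simplex.)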